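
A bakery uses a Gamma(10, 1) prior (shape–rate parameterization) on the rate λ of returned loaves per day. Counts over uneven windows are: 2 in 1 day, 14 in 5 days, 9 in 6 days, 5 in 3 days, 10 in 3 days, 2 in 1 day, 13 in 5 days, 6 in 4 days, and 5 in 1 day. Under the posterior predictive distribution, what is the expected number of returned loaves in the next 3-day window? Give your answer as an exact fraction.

38/5

Total count: 2 + 14 + 9 + 5 + 10 + 2 + 13 + 6 + 5 = 66.
Total exposure: 1 + 5 + 6 + 3 + 3 + 1 + 5 + 4 + 1 = 29 days.
Gamma(α, β) with Poisson data over total exposure Σt gives posterior Gamma(α+Σx, β+Σt) = Gamma(76, 30).
Predictive mean over a 3-day window = T·E[λ|data] = 3·76/30 = 38/5.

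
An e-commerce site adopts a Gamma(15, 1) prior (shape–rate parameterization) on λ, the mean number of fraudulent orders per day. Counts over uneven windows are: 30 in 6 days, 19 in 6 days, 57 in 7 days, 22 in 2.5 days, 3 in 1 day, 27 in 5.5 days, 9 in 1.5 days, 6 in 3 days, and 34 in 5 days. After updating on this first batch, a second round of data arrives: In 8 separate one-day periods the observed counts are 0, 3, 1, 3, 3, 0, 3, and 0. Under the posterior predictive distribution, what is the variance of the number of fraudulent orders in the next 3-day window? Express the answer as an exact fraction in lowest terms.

15510/961

Total count: 30 + 19 + 57 + 22 + 3 + 27 + 9 + 6 + 34 = 207.
Total exposure: 6 + 6 + 7 + 2.5 + 1 + 5.5 + 1.5 + 3 + 5 = 37.5 days.
After the first batch: Gamma(15 + 207, 1 + 37.5) = Gamma(222, 77/2).
Total count: 0 + 3 + 1 + 3 + 3 + 0 + 3 + 0 = 13.
Total exposure: 8 days.
After the second batch: Gamma(222 + 13, 77/2 + 8) = Gamma(235, 93/2).
The posterior predictive for a window of length T is Negative Binomial with variance T·α'·(β'+T)/β'² = 3·235·(99/2)/(8649/4) = 15510/961.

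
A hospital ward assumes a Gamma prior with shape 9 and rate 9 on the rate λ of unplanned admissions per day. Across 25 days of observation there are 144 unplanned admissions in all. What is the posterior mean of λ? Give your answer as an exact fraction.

9/2

Total count 144 over total exposure 25 days.
By Gamma–Poisson conjugacy, the posterior is Gamma(α + Σx, β + Σt) = Gamma(9 + 144, 9 + 25) = Gamma(153, 34).
Posterior mean = α'/β' = 153/34 = 9/2.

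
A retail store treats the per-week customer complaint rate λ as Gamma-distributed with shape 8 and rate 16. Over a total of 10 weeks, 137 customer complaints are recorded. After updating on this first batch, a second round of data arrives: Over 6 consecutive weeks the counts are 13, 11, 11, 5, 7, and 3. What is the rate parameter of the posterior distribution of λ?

32

Total count 137 over total exposure 10 weeks.
After the first batch: Gamma(8 + 137, 16 + 10) = Gamma(145, 26).
Total count: 13 + 11 + 11 + 5 + 7 + 3 = 50.
Total exposure: 6 weeks.
After the second batch: Gamma(145 + 50, 26 + 6) = Gamma(195, 32).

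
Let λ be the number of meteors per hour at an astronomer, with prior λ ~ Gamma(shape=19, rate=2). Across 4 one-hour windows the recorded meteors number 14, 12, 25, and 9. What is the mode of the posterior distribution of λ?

Total count: 14 + 12 + 25 + 9 = 60.
Total exposure: 4 hours.
The Gamma prior is conjugate for the Poisson rate, so λ | data ~ Gamma(19+60, 2+4) = Gamma(79, 6).
Posterior mode = (α'−1)/β' = 78/6 = 13.

13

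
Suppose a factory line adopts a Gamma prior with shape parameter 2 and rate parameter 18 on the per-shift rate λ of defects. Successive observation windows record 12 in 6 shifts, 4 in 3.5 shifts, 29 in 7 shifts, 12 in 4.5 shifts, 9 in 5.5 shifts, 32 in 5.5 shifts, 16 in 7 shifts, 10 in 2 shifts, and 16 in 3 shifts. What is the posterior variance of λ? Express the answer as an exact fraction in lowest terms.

71/1922

Total count: 12 + 4 + 29 + 12 + 9 + 32 + 16 + 10 + 16 = 140.
Total exposure: 6 + 3.5 + 7 + 4.5 + 5.5 + 5.5 + 7 + 2 + 3 = 44 shifts.
Posterior: α' = 2 + 140 = 142, β' = 18 + 44 = 62.
Posterior variance = α'/β'² = 142/3844 = 71/1922.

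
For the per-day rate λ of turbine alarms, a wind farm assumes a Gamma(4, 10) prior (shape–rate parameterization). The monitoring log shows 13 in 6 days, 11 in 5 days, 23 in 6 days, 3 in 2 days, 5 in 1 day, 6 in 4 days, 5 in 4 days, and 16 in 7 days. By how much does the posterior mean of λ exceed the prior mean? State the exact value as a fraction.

Total count: 13 + 11 + 23 + 3 + 5 + 6 + 5 + 16 = 82.
Total exposure: 6 + 5 + 6 + 2 + 1 + 4 + 4 + 7 = 35 days.
Gamma(α, β) with Poisson data over total exposure Σt gives posterior Gamma(α+Σx, β+Σt) = Gamma(86, 45).
Posterior mean = 86/45 = 86/45; prior mean = 4/10 = 2/5. Difference = 86/45 − 2/5 = 68/45.

68/45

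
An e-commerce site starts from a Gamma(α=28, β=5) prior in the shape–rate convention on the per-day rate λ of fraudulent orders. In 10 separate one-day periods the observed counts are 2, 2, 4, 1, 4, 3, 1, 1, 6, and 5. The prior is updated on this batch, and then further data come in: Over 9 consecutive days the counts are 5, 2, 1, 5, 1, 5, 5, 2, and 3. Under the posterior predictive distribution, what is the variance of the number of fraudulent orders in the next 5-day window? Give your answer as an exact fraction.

Total count: 2 + 2 + 4 + 1 + 4 + 3 + 1 + 1 + 6 + 5 = 29.
Total exposure: 10 days.
After the first batch: Gamma(28 + 29, 5 + 10) = Gamma(57, 15).
Total count: 5 + 2 + 1 + 5 + 1 + 5 + 5 + 2 + 3 = 29.
Total exposure: 9 days.
After the second batch: Gamma(57 + 29, 15 + 9) = Gamma(86, 24).
The posterior predictive for a window of length T is Negative Binomial with variance T·α'·(β'+T)/β'² = 5·86·29/576 = 6235/288.

6235/288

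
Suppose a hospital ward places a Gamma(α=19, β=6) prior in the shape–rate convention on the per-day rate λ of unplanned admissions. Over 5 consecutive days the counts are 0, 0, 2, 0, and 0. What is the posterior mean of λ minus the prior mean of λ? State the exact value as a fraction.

-83/66

Total count: 0 + 0 + 2 + 0 + 0 = 2.
Total exposure: 5 days.
Conjugate update: add total count to the shape and total exposure to the rate, giving Gamma(21, 11).
Posterior mean = 21/11 = 21/11; prior mean = 19/6 = 19/6. Difference = 21/11 − 19/6 = -83/66.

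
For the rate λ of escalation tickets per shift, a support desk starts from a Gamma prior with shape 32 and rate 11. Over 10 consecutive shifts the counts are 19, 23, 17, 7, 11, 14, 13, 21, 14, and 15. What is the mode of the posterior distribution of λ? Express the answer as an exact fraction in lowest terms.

Total count: 19 + 23 + 17 + 7 + 11 + 14 + 13 + 21 + 14 + 15 = 154.
Total exposure: 10 shifts.
Posterior: α' = 32 + 154 = 186, β' = 11 + 10 = 21.
Posterior mode = (α'−1)/β' = 185/21.

185/21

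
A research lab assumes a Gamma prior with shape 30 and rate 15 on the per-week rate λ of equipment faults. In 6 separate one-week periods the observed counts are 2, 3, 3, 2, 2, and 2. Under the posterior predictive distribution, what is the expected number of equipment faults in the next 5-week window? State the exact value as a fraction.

220/21

Total count: 2 + 3 + 3 + 2 + 2 + 2 = 14.
Total exposure: 6 weeks.
The Gamma prior is conjugate for the Poisson rate, so λ | data ~ Gamma(30+14, 15+6) = Gamma(44, 21).
Predictive mean over a 5-week window = T·E[λ|data] = 5·44/21 = 220/21.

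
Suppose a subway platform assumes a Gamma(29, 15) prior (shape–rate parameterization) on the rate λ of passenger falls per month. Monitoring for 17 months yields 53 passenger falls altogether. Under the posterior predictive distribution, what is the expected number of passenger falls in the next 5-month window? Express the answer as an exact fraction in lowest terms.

205/16

Total count 53 over total exposure 17 months.
By Gamma–Poisson conjugacy, the posterior is Gamma(α + Σx, β + Σt) = Gamma(29 + 53, 15 + 17) = Gamma(82, 32).
Predictive mean over a 5-month window = T·E[λ|data] = 5·82/32 = 205/16.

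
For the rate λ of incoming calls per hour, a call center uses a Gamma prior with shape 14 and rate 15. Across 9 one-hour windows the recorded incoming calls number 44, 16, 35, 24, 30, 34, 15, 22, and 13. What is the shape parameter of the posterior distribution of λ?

247

Total count: 44 + 16 + 35 + 24 + 30 + 34 + 15 + 22 + 13 = 233.
Total exposure: 9 hours.
Posterior: α' = 14 + 233 = 247, β' = 15 + 9 = 24.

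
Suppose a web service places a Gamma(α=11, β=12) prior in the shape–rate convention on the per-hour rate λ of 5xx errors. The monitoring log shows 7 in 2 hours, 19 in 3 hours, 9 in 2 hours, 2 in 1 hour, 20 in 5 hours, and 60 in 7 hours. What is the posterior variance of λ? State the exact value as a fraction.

Total count: 7 + 19 + 9 + 2 + 20 + 60 = 117.
Total exposure: 2 + 3 + 2 + 1 + 5 + 7 = 20 hours.
The Gamma prior is conjugate for the Poisson rate, so λ | data ~ Gamma(11+117, 12+20) = Gamma(128, 32).
Posterior variance = α'/β'² = 128/1024 = 1/8.

1/8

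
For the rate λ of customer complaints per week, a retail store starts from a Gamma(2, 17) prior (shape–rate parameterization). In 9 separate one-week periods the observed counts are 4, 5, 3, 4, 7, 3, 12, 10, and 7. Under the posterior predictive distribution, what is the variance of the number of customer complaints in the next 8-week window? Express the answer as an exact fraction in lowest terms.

3876/169

Total count: 4 + 5 + 3 + 4 + 7 + 3 + 12 + 10 + 7 = 55.
Total exposure: 9 weeks.
Conjugate update: add total count to the shape and total exposure to the rate, giving Gamma(57, 26).
The posterior predictive for a window of length T is Negative Binomial with variance T·α'·(β'+T)/β'² = 8·57·34/676 = 3876/169.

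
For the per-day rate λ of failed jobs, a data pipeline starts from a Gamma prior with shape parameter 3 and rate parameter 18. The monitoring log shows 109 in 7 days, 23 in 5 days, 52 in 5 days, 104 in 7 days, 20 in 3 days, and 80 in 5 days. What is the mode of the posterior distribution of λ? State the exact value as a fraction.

39/5

Total count: 109 + 23 + 52 + 104 + 20 + 80 = 388.
Total exposure: 7 + 5 + 5 + 7 + 3 + 5 = 32 days.
The Gamma prior is conjugate for the Poisson rate, so λ | data ~ Gamma(3+388, 18+32) = Gamma(391, 50).
Posterior mode = (α'−1)/β' = 390/50 = 39/5.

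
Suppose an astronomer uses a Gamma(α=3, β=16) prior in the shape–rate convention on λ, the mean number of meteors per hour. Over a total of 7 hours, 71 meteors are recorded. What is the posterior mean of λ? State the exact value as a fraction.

Total count 71 over total exposure 7 hours.
By Gamma–Poisson conjugacy, the posterior is Gamma(α + Σx, β + Σt) = Gamma(3 + 71, 16 + 7) = Gamma(74, 23).
Posterior mean = α'/β' = 74/23.

74/23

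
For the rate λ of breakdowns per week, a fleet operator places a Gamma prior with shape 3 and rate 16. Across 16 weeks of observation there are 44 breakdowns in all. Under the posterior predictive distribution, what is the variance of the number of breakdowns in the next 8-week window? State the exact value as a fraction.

235/16

Total count 44 over total exposure 16 weeks.
By Gamma–Poisson conjugacy, the posterior is Gamma(α + Σx, β + Σt) = Gamma(3 + 44, 16 + 16) = Gamma(47, 32).
The posterior predictive for a window of length T is Negative Binomial with variance T·α'·(β'+T)/β'² = 8·47·40/1024 = 235/16.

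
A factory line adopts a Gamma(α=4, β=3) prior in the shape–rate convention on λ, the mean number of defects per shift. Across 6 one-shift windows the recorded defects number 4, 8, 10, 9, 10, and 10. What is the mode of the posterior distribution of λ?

Total count: 4 + 8 + 10 + 9 + 10 + 10 = 51.
Total exposure: 6 shifts.
Conjugate update: add total count to the shape and total exposure to the rate, giving Gamma(55, 9).
Posterior mode = (α'−1)/β' = 54/9 = 6.

6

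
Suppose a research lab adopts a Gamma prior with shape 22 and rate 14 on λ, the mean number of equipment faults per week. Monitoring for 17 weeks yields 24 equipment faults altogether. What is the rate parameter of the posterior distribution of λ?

Total count 24 over total exposure 17 weeks.
The Gamma prior is conjugate for the Poisson rate, so λ | data ~ Gamma(22+24, 14+17) = Gamma(46, 31).

31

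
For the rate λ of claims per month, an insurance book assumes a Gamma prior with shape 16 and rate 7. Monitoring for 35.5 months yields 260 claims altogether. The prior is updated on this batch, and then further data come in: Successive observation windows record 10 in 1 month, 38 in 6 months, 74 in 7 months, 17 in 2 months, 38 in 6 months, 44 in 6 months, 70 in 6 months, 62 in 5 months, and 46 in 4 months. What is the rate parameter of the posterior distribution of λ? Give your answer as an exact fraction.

171/2

Total count 260 over total exposure 35.5 months.
After the first batch: Gamma(16 + 260, 7 + 35.5) = Gamma(276, 85/2).
Total count: 10 + 38 + 74 + 17 + 38 + 44 + 70 + 62 + 46 = 399.
Total exposure: 1 + 6 + 7 + 2 + 6 + 6 + 6 + 5 + 4 = 43 months.
After the second batch: Gamma(276 + 399, 85/2 + 43) = Gamma(675, 171/2).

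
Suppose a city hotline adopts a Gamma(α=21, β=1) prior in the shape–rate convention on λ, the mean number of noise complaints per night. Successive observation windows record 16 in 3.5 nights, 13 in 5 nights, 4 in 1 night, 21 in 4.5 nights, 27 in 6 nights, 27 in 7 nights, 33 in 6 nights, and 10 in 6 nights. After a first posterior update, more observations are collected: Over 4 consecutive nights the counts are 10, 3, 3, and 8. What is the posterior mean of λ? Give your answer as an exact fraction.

Total count: 16 + 13 + 4 + 21 + 27 + 27 + 33 + 10 = 151.
Total exposure: 3.5 + 5 + 1 + 4.5 + 6 + 7 + 6 + 6 = 39 nights.
After the first batch: Gamma(21 + 151, 1 + 39) = Gamma(172, 40).
Total count: 10 + 3 + 3 + 8 = 24.
Total exposure: 4 nights.
After the second batch: Gamma(172 + 24, 40 + 4) = Gamma(196, 44).
Posterior mean = α'/β' = 196/44 = 49/11.

49/11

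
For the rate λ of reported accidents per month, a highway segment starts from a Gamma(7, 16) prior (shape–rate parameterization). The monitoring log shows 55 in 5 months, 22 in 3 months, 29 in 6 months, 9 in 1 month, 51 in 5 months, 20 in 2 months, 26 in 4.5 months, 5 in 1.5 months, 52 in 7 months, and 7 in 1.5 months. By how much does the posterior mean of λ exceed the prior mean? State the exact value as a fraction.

Total count: 55 + 22 + 29 + 9 + 51 + 20 + 26 + 5 + 52 + 7 = 276.
Total exposure: 5 + 3 + 6 + 1 + 5 + 2 + 4.5 + 1.5 + 7 + 1.5 = 36.5 months.
Conjugate update: add total count to the shape and total exposure to the rate, giving Gamma(283, 105/2).
Posterior mean = 283/(105/2) = 566/105; prior mean = 7/16 = 7/16. Difference = 566/105 − 7/16 = 8321/1680.

8321/1680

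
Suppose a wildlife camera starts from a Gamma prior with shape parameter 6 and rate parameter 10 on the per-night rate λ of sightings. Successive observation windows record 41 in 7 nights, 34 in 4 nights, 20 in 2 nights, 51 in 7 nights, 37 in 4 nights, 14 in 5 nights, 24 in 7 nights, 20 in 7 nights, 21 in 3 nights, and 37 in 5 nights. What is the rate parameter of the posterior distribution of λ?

Total count: 41 + 34 + 20 + 51 + 37 + 14 + 24 + 20 + 21 + 37 = 299.
Total exposure: 7 + 4 + 2 + 7 + 4 + 5 + 7 + 7 + 3 + 5 = 51 nights.
Gamma(α, β) with Poisson data over total exposure Σt gives posterior Gamma(α+Σx, β+Σt) = Gamma(305, 61).

61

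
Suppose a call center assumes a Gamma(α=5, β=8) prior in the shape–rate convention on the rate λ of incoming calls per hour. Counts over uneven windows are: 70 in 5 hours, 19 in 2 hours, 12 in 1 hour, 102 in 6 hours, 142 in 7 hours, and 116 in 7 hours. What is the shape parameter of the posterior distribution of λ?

466

Total count: 70 + 19 + 12 + 102 + 142 + 116 = 461.
Total exposure: 5 + 2 + 1 + 6 + 7 + 7 = 28 hours.
Gamma(α, β) with Poisson data over total exposure Σt gives posterior Gamma(α+Σx, β+Σt) = Gamma(466, 36).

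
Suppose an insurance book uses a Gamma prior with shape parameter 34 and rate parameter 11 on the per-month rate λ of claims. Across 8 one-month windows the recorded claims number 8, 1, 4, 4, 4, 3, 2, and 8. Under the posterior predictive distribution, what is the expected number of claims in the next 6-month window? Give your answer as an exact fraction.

408/19

Total count: 8 + 1 + 4 + 4 + 4 + 3 + 2 + 8 = 34.
Total exposure: 8 months.
Posterior: α' = 34 + 34 = 68, β' = 11 + 8 = 19.
Predictive mean over a 6-month window = T·E[λ|data] = 6·68/19 = 408/19.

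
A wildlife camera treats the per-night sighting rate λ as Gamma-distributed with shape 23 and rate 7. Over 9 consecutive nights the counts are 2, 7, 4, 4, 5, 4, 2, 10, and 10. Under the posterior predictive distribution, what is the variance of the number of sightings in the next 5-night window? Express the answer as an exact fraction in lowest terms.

7455/256

Total count: 2 + 7 + 4 + 4 + 5 + 4 + 2 + 10 + 10 = 48.
Total exposure: 9 nights.
Posterior: α' = 23 + 48 = 71, β' = 7 + 9 = 16.
The posterior predictive for a window of length T is Negative Binomial with variance T·α'·(β'+T)/β'² = 5·71·21/256 = 7455/256.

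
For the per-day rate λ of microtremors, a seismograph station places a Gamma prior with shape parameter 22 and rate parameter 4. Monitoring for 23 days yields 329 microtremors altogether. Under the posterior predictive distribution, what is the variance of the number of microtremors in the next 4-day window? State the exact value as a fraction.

Total count 329 over total exposure 23 days.
The Gamma prior is conjugate for the Poisson rate, so λ | data ~ Gamma(22+329, 4+23) = Gamma(351, 27).
The posterior predictive for a window of length T is Negative Binomial with variance T·α'·(β'+T)/β'² = 4·351·31/729 = 1612/27.

1612/27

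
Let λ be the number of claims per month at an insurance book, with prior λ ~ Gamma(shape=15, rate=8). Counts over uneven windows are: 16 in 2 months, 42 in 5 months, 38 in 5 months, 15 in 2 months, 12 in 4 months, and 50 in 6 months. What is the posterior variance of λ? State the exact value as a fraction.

47/256

Total count: 16 + 42 + 38 + 15 + 12 + 50 = 173.
Total exposure: 2 + 5 + 5 + 2 + 4 + 6 = 24 months.
Conjugate update: add total count to the shape and total exposure to the rate, giving Gamma(188, 32).
Posterior variance = α'/β'² = 188/1024 = 47/256.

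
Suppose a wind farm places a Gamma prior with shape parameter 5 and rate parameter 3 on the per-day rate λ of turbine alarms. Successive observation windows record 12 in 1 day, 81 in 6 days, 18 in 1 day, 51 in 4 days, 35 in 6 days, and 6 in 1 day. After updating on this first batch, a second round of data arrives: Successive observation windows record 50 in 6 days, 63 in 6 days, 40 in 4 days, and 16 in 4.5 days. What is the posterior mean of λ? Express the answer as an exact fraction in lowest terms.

754/85

Total count: 12 + 81 + 18 + 51 + 35 + 6 = 203.
Total exposure: 1 + 6 + 1 + 4 + 6 + 1 = 19 days.
After the first batch: Gamma(5 + 203, 3 + 19) = Gamma(208, 22).
Total count: 50 + 63 + 40 + 16 = 169.
Total exposure: 6 + 6 + 4 + 4.5 = 20.5 days.
After the second batch: Gamma(208 + 169, 22 + 20.5) = Gamma(377, 85/2).
Posterior mean = α'/β' = 377/(85/2) = 754/85.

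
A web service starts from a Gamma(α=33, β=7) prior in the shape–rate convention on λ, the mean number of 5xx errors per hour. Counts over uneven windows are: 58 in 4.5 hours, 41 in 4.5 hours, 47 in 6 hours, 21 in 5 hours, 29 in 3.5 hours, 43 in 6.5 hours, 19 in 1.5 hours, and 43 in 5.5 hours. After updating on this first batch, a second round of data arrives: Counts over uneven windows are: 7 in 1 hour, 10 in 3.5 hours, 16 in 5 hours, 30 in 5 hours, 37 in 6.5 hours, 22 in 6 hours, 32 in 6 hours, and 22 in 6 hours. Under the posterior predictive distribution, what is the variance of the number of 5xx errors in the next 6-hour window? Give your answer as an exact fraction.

272340/6889

Total count: 58 + 41 + 47 + 21 + 29 + 43 + 19 + 43 = 301.
Total exposure: 4.5 + 4.5 + 6 + 5 + 3.5 + 6.5 + 1.5 + 5.5 = 37 hours.
After the first batch: Gamma(33 + 301, 7 + 37) = Gamma(334, 44).
Total count: 7 + 10 + 16 + 30 + 37 + 22 + 32 + 22 = 176.
Total exposure: 1 + 3.5 + 5 + 5 + 6.5 + 6 + 6 + 6 = 39 hours.
After the second batch: Gamma(334 + 176, 44 + 39) = Gamma(510, 83).
The posterior predictive for a window of length T is Negative Binomial with variance T·α'·(β'+T)/β'² = 6·510·89/6889 = 272340/6889.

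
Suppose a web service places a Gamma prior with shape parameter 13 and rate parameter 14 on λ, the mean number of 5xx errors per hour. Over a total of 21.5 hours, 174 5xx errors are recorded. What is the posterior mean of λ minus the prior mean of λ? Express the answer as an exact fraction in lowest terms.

4313/994

Total count 174 over total exposure 21.5 hours.
Gamma(α, β) with Poisson data over total exposure Σt gives posterior Gamma(α+Σx, β+Σt) = Gamma(187, 71/2).
Posterior mean = 187/(71/2) = 374/71; prior mean = 13/14 = 13/14. Difference = 374/71 − 13/14 = 4313/994.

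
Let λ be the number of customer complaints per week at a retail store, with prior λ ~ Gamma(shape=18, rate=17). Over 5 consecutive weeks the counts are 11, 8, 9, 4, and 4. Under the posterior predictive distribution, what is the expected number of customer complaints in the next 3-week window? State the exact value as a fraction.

81/11

Total count: 11 + 8 + 9 + 4 + 4 = 36.
Total exposure: 5 weeks.
Conjugate update: add total count to the shape and total exposure to the rate, giving Gamma(54, 22).
Predictive mean over a 3-week window = T·E[λ|data] = 3·54/22 = 81/11.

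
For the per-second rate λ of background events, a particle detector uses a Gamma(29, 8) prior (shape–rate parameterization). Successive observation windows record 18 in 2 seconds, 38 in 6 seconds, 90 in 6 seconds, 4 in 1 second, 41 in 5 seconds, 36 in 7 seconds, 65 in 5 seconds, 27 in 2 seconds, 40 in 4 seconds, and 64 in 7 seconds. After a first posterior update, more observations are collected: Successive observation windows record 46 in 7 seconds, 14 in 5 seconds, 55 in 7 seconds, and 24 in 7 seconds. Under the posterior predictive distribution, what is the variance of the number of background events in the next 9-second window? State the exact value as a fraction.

Total count: 18 + 38 + 90 + 4 + 41 + 36 + 65 + 27 + 40 + 64 = 423.
Total exposure: 2 + 6 + 6 + 1 + 5 + 7 + 5 + 2 + 4 + 7 = 45 seconds.
After the first batch: Gamma(29 + 423, 8 + 45) = Gamma(452, 53).
Total count: 46 + 14 + 55 + 24 = 139.
Total exposure: 7 + 5 + 7 + 7 = 26 seconds.
After the second batch: Gamma(452 + 139, 53 + 26) = Gamma(591, 79).
The posterior predictive for a window of length T is Negative Binomial with variance T·α'·(β'+T)/β'² = 9·591·88/6241 = 468072/6241.

468072/6241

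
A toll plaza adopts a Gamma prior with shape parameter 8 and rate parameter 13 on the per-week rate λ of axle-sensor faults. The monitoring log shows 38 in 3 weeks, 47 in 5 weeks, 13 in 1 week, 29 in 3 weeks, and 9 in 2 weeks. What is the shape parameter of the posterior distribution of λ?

Total count: 38 + 47 + 13 + 29 + 9 = 136.
Total exposure: 3 + 5 + 1 + 3 + 2 = 14 weeks.
Conjugate update: add total count to the shape and total exposure to the rate, giving Gamma(144, 27).

144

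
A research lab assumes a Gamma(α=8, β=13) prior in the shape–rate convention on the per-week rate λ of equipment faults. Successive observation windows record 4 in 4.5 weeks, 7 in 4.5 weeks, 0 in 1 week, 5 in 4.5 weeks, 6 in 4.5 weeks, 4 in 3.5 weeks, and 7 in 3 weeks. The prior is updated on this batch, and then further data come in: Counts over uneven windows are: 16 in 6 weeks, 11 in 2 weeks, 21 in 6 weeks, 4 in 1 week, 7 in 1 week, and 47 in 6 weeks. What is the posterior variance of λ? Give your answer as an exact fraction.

588/14641

Total count: 4 + 7 + 0 + 5 + 6 + 4 + 7 = 33.
Total exposure: 4.5 + 4.5 + 1 + 4.5 + 4.5 + 3.5 + 3 = 25.5 weeks.
After the first batch: Gamma(8 + 33, 13 + 25.5) = Gamma(41, 77/2).
Total count: 16 + 11 + 21 + 4 + 7 + 47 = 106.
Total exposure: 6 + 2 + 6 + 1 + 1 + 6 = 22 weeks.
After the second batch: Gamma(41 + 106, 77/2 + 22) = Gamma(147, 121/2).
Posterior variance = α'/β'² = 147/(14641/4) = 588/14641.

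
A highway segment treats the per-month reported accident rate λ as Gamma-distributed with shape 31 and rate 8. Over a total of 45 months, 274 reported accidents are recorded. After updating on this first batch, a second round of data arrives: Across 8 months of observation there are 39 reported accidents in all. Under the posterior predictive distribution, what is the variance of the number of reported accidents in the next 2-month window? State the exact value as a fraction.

Total count 274 over total exposure 45 months.
After the first batch: Gamma(31 + 274, 8 + 45) = Gamma(305, 53).
Total count 39 over total exposure 8 months.
After the second batch: Gamma(305 + 39, 53 + 8) = Gamma(344, 61).
The posterior predictive for a window of length T is Negative Binomial with variance T·α'·(β'+T)/β'² = 2·344·63/3721 = 43344/3721.

43344/3721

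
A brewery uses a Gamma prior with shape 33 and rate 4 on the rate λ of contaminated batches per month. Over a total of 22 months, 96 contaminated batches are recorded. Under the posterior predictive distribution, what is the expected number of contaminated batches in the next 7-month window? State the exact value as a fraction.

Total count 96 over total exposure 22 months.
Posterior: α' = 33 + 96 = 129, β' = 4 + 22 = 26.
Predictive mean over a 7-month window = T·E[λ|data] = 7·129/26 = 903/26.

903/26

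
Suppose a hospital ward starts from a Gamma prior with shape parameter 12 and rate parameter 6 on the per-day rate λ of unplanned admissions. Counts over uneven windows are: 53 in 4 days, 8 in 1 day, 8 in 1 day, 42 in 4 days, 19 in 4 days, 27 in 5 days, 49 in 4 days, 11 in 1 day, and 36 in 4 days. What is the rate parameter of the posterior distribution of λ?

34

Total count: 53 + 8 + 8 + 42 + 19 + 27 + 49 + 11 + 36 = 253.
Total exposure: 4 + 1 + 1 + 4 + 4 + 5 + 4 + 1 + 4 = 28 days.
By Gamma–Poisson conjugacy, the posterior is Gamma(α + Σx, β + Σt) = Gamma(12 + 253, 6 + 28) = Gamma(265, 34).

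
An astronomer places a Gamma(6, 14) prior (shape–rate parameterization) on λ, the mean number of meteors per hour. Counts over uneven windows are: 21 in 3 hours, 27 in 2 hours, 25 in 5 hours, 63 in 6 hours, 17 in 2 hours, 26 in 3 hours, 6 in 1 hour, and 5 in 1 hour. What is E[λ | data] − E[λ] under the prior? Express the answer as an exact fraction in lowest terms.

1261/259

Total count: 21 + 27 + 25 + 63 + 17 + 26 + 6 + 5 = 190.
Total exposure: 3 + 2 + 5 + 6 + 2 + 3 + 1 + 1 = 23 hours.
Gamma(α, β) with Poisson data over total exposure Σt gives posterior Gamma(α+Σx, β+Σt) = Gamma(196, 37).
Posterior mean = 196/37 = 196/37; prior mean = 6/14 = 3/7. Difference = 196/37 − 3/7 = 1261/259.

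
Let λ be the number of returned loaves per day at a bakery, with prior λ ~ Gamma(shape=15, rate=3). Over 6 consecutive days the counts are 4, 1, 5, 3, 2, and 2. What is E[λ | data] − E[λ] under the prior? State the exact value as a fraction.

-13/9

Total count: 4 + 1 + 5 + 3 + 2 + 2 = 17.
Total exposure: 6 days.
Posterior: α' = 15 + 17 = 32, β' = 3 + 6 = 9.
Posterior mean = 32/9 = 32/9; prior mean = 15/3 = 5. Difference = 32/9 − 5 = -13/9.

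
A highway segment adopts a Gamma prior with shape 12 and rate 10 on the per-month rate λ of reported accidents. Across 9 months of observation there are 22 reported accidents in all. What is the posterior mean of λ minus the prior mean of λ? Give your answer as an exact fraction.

56/95

Total count 22 over total exposure 9 months.
By Gamma–Poisson conjugacy, the posterior is Gamma(α + Σx, β + Σt) = Gamma(12 + 22, 10 + 9) = Gamma(34, 19).
Posterior mean = 34/19 = 34/19; prior mean = 12/10 = 6/5. Difference = 34/19 − 6/5 = 56/95.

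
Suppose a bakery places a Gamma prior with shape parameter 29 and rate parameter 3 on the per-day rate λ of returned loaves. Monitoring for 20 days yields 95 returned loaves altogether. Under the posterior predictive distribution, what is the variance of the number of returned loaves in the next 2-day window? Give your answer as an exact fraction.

Total count 95 over total exposure 20 days.
Gamma(α, β) with Poisson data over total exposure Σt gives posterior Gamma(α+Σx, β+Σt) = Gamma(124, 23).
The posterior predictive for a window of length T is Negative Binomial with variance T·α'·(β'+T)/β'² = 2·124·25/529 = 6200/529.

6200/529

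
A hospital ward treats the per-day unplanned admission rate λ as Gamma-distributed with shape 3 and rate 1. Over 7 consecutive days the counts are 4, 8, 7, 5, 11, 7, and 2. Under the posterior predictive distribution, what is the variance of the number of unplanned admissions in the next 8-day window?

Total count: 4 + 8 + 7 + 5 + 11 + 7 + 2 = 44.
Total exposure: 7 days.
Posterior: α' = 3 + 44 = 47, β' = 1 + 7 = 8.
The posterior predictive for a window of length T is Negative Binomial with variance T·α'·(β'+T)/β'² = 8·47·16/64 = 94.

94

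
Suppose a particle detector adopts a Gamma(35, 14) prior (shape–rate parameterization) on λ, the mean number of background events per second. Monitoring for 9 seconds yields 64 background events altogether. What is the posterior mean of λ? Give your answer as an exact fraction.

99/23

Total count 64 over total exposure 9 seconds.
The Gamma prior is conjugate for the Poisson rate, so λ | data ~ Gamma(35+64, 14+9) = Gamma(99, 23).
Posterior mean = α'/β' = 99/23.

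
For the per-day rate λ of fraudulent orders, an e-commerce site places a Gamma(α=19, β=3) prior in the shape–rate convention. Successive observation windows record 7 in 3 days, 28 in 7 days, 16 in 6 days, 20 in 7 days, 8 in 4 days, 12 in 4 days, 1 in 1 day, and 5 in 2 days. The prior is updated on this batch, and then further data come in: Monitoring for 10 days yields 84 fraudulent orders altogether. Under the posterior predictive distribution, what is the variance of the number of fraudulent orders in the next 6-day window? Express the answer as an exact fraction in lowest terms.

Total count: 7 + 28 + 16 + 20 + 8 + 12 + 1 + 5 = 97.
Total exposure: 3 + 7 + 6 + 7 + 4 + 4 + 1 + 2 = 34 days.
After the first batch: Gamma(19 + 97, 3 + 34) = Gamma(116, 37).
Total count 84 over total exposure 10 days.
After the second batch: Gamma(116 + 84, 37 + 10) = Gamma(200, 47).
The posterior predictive for a window of length T is Negative Binomial with variance T·α'·(β'+T)/β'² = 6·200·53/2209 = 63600/2209.

63600/2209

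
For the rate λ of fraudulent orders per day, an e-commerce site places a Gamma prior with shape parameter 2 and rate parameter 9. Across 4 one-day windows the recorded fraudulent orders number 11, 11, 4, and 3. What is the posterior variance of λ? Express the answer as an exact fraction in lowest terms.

Total count: 11 + 11 + 4 + 3 = 29.
Total exposure: 4 days.
Posterior: α' = 2 + 29 = 31, β' = 9 + 4 = 13.
Posterior variance = α'/β'² = 31/169.

31/169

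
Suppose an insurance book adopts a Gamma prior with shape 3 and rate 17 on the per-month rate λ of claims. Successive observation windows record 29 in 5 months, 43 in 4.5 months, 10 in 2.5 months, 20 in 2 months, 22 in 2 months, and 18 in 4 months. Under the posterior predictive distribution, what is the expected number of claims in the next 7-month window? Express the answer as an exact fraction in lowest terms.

1015/37

Total count: 29 + 43 + 10 + 20 + 22 + 18 = 142.
Total exposure: 5 + 4.5 + 2.5 + 2 + 2 + 4 = 20 months.
The Gamma prior is conjugate for the Poisson rate, so λ | data ~ Gamma(3+142, 17+20) = Gamma(145, 37).
Predictive mean over a 7-month window = T·E[λ|data] = 7·145/37 = 1015/37.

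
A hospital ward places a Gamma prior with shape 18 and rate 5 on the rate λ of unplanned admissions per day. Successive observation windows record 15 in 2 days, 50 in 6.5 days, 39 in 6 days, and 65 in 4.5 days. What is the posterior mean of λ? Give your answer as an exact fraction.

Total count: 15 + 50 + 39 + 65 = 169.
Total exposure: 2 + 6.5 + 6 + 4.5 = 19 days.
The Gamma prior is conjugate for the Poisson rate, so λ | data ~ Gamma(18+169, 5+19) = Gamma(187, 24).
Posterior mean = α'/β' = 187/24.

187/24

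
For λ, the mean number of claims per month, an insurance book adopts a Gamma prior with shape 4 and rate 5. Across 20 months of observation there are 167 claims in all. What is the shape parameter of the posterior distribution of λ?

Total count 167 over total exposure 20 months.
Gamma(α, β) with Poisson data over total exposure Σt gives posterior Gamma(α+Σx, β+Σt) = Gamma(171, 25).

171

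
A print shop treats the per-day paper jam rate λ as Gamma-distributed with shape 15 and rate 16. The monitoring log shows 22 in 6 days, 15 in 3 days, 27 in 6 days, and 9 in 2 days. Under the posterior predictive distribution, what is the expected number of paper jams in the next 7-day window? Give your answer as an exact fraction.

Total count: 22 + 15 + 27 + 9 = 73.
Total exposure: 6 + 3 + 6 + 2 = 17 days.
The Gamma prior is conjugate for the Poisson rate, so λ | data ~ Gamma(15+73, 16+17) = Gamma(88, 33).
Predictive mean over a 7-day window = T·E[λ|data] = 7·88/33 = 56/3.

56/3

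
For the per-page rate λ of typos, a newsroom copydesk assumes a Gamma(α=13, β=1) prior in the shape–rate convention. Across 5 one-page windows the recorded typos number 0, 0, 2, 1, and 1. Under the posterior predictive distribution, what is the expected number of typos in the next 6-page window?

17

Total count: 0 + 0 + 2 + 1 + 1 = 4.
Total exposure: 5 pages.
By Gamma–Poisson conjugacy, the posterior is Gamma(α + Σx, β + Σt) = Gamma(13 + 4, 1 + 5) = Gamma(17, 6).
Predictive mean over a 6-page window = T·E[λ|data] = 6·17/6 = 17.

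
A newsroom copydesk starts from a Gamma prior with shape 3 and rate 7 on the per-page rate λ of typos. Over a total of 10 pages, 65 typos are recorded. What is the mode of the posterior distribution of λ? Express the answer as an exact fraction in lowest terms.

67/17

Total count 65 over total exposure 10 pages.
Posterior: α' = 3 + 65 = 68, β' = 7 + 10 = 17.
Posterior mode = (α'−1)/β' = 67/17.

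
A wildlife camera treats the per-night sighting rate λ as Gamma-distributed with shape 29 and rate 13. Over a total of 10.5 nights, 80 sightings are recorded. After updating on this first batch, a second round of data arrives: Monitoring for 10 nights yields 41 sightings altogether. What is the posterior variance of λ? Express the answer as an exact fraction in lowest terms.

600/4489

Total count 80 over total exposure 10.5 nights.
After the first batch: Gamma(29 + 80, 13 + 10.5) = Gamma(109, 47/2).
Total count 41 over total exposure 10 nights.
After the second batch: Gamma(109 + 41, 47/2 + 10) = Gamma(150, 67/2).
Posterior variance = α'/β'² = 150/(4489/4) = 600/4489.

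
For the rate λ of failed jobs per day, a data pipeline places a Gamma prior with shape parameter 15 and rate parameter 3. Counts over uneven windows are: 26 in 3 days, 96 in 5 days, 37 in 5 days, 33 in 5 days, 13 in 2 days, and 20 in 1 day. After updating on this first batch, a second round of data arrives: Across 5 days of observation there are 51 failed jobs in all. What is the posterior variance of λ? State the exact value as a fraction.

291/841

Total count: 26 + 96 + 37 + 33 + 13 + 20 = 225.
Total exposure: 3 + 5 + 5 + 5 + 2 + 1 = 21 days.
After the first batch: Gamma(15 + 225, 3 + 21) = Gamma(240, 24).
Total count 51 over total exposure 5 days.
After the second batch: Gamma(240 + 51, 24 + 5) = Gamma(291, 29).
Posterior variance = α'/β'² = 291/841.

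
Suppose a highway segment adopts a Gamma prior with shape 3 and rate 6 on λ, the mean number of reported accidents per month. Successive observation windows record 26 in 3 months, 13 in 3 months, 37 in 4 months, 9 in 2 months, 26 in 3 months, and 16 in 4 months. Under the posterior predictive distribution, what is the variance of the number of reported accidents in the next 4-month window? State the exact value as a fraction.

3016/125

Total count: 26 + 13 + 37 + 9 + 26 + 16 = 127.
Total exposure: 3 + 3 + 4 + 2 + 3 + 4 = 19 months.
By Gamma–Poisson conjugacy, the posterior is Gamma(α + Σx, β + Σt) = Gamma(3 + 127, 6 + 19) = Gamma(130, 25).
The posterior predictive for a window of length T is Negative Binomial with variance T·α'·(β'+T)/β'² = 4·130·29/625 = 3016/125.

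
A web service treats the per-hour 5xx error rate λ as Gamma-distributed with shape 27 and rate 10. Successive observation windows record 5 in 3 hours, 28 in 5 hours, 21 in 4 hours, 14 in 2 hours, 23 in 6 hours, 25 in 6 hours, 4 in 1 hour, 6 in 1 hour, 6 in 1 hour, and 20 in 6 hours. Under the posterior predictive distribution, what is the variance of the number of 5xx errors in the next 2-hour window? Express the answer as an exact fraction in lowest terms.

16826/2025

Total count: 5 + 28 + 21 + 14 + 23 + 25 + 4 + 6 + 6 + 20 = 152.
Total exposure: 3 + 5 + 4 + 2 + 6 + 6 + 1 + 1 + 1 + 6 = 35 hours.
The Gamma prior is conjugate for the Poisson rate, so λ | data ~ Gamma(27+152, 10+35) = Gamma(179, 45).
The posterior predictive for a window of length T is Negative Binomial with variance T·α'·(β'+T)/β'² = 2·179·47/2025 = 16826/2025.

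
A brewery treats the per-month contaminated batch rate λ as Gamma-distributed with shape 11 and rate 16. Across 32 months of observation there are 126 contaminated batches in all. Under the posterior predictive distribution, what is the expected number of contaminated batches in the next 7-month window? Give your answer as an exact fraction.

959/48

Total count 126 over total exposure 32 months.
The Gamma prior is conjugate for the Poisson rate, so λ | data ~ Gamma(11+126, 16+32) = Gamma(137, 48).
Predictive mean over a 7-month window = T·E[λ|data] = 7·137/48 = 959/48.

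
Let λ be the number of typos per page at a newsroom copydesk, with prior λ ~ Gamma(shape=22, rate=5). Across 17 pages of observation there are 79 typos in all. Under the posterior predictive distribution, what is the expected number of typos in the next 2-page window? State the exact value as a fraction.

101/11

Total count 79 over total exposure 17 pages.
Posterior: α' = 22 + 79 = 101, β' = 5 + 17 = 22.
Predictive mean over a 2-page window = T·E[λ|data] = 2·101/22 = 101/11.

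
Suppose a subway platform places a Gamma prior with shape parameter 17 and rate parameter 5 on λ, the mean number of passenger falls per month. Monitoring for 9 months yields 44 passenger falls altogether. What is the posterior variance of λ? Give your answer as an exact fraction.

61/196

Total count 44 over total exposure 9 months.
Posterior: α' = 17 + 44 = 61, β' = 5 + 9 = 14.
Posterior variance = α'/β'² = 61/196.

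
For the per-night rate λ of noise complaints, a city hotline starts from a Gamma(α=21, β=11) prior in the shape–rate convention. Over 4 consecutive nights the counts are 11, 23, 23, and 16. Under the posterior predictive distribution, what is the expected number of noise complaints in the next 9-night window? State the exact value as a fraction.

282/5

Total count: 11 + 23 + 23 + 16 = 73.
Total exposure: 4 nights.
The Gamma prior is conjugate for the Poisson rate, so λ | data ~ Gamma(21+73, 11+4) = Gamma(94, 15).
Predictive mean over a 9-night window = T·E[λ|data] = 9·94/15 = 282/5.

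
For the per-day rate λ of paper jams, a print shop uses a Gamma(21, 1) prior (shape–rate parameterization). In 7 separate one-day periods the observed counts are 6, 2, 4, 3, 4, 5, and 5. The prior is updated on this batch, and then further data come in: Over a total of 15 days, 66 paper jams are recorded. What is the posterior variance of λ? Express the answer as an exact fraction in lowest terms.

116/529

Total count: 6 + 2 + 4 + 3 + 4 + 5 + 5 = 29.
Total exposure: 7 days.
After the first batch: Gamma(21 + 29, 1 + 7) = Gamma(50, 8).
Total count 66 over total exposure 15 days.
After the second batch: Gamma(50 + 66, 8 + 15) = Gamma(116, 23).
Posterior variance = α'/β'² = 116/529.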